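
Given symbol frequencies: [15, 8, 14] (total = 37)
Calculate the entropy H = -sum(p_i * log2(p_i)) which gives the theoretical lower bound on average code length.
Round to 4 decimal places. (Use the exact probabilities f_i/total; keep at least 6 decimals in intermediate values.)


Per-symbol terms -p_i * log2(p_i) with p_i = f_i/37:
  p = 15/37 = 0.405405: log2(p) = -1.302563, -p*log2(p) = 0.528066
  p = 8/37 = 0.216216: log2(p) = -2.209453, -p*log2(p) = 0.477720
  p = 14/37 = 0.378378: log2(p) = -1.402098, -p*log2(p) = 0.530524
H = 0.528066 + 0.477720 + 0.530524 = 1.536310

H = 1.5363 bits/symbol


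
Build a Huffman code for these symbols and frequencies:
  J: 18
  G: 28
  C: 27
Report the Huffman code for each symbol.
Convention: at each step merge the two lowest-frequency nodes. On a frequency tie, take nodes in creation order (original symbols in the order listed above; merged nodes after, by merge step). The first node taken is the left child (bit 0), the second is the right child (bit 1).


Huffman tree construction:
Step 1: Merge J(18) + C(27) = 45
Step 2: Merge G(28) + (J+C)(45) = 73
Read each symbol's code off the tree from the root (left child = 0, right child = 1).

Codes:
  J: 10 (length 2)
  G: 0 (length 1)
  C: 11 (length 2)
Average code length: 118/73 = 1.6164 bits/symbol


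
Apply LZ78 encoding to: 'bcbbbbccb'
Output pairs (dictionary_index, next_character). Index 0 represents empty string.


LZ78 encoding steps:
Dictionary: {0: ''}
Step 1: w='' (idx 0), next='b' -> output (0, 'b'), add 'b' as idx 1
Step 2: w='' (idx 0), next='c' -> output (0, 'c'), add 'c' as idx 2
Step 3: w='b' (idx 1), next='b' -> output (1, 'b'), add 'bb' as idx 3
Step 4: w='bb' (idx 3), next='c' -> output (3, 'c'), add 'bbc' as idx 4
Step 5: w='c' (idx 2), next='b' -> output (2, 'b'), add 'cb' as idx 5


Encoded: [(0, 'b'), (0, 'c'), (1, 'b'), (3, 'c'), (2, 'b')]


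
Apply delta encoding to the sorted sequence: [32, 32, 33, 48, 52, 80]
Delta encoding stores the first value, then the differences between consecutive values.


First value: 32
Deltas:
  32 - 32 = 0
  33 - 32 = 1
  48 - 33 = 15
  52 - 48 = 4
  80 - 52 = 28


Delta encoded: [32, 0, 1, 15, 4, 28]


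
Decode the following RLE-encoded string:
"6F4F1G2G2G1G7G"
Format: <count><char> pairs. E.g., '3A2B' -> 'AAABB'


Expanding each <count><char> pair:
  6F -> 'FFFFFF'
  4F -> 'FFFF'
  1G -> 'G'
  2G -> 'GG'
  2G -> 'GG'
  1G -> 'G'
  7G -> 'GGGGGGG'

Decoded = FFFFFFFFFFGGGGGGGGGGGGG


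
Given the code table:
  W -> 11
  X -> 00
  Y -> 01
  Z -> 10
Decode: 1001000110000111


Decoding:
10 -> Z
01 -> Y
00 -> X
01 -> Y
10 -> Z
00 -> X
01 -> Y
11 -> W


Result: ZYXYZXYW


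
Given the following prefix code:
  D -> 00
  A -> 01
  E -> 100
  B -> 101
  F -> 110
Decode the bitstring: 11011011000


Decoding step by step:
Bits 110 -> F
Bits 110 -> F
Bits 110 -> F
Bits 00 -> D


Decoded message: FFFD


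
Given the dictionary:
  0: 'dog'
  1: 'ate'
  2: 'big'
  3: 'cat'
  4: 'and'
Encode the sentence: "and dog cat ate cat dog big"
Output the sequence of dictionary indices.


Look up each word in the dictionary:
  'and' -> 4
  'dog' -> 0
  'cat' -> 3
  'ate' -> 1
  'cat' -> 3
  'dog' -> 0
  'big' -> 2

Encoded: [4, 0, 3, 1, 3, 0, 2]


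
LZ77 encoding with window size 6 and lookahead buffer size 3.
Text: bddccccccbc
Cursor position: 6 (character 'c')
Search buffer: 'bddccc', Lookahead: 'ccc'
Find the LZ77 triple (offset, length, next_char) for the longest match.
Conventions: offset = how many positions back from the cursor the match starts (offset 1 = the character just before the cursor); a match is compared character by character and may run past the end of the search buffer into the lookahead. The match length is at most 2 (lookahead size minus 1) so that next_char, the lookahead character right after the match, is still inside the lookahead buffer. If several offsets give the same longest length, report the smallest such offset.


Try each offset into the search buffer:
  offset=1 (pos 5, char 'c'): match length 2
  offset=2 (pos 4, char 'c'): match length 2
  offset=3 (pos 3, char 'c'): match length 2
  offset=4 (pos 2, char 'd'): match length 0
  offset=5 (pos 1, char 'd'): match length 0
  offset=6 (pos 0, char 'b'): match length 0
Longest match has length 2, found at offsets 1, 2, 3; take the smallest, offset 1.
next_char = character at position 6 + 2 = 8 -> 'c'

Best match: offset=1, length=2 (matching 'cc' starting at position 5)
LZ77 triple: (1, 2, 'c')


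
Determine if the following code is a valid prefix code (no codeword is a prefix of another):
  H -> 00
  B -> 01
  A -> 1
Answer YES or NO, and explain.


Checking each pair (does one codeword prefix another?):
  H='00' vs B='01': no prefix
  H='00' vs A='1': no prefix
  B='01' vs H='00': no prefix
  B='01' vs A='1': no prefix
  A='1' vs H='00': no prefix
  A='1' vs B='01': no prefix
No violation found over all pairs.

YES -- this is a valid prefix code. No codeword is a prefix of any other codeword.


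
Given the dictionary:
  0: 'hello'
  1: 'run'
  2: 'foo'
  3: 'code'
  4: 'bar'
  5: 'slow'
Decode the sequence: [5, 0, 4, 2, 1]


Look up each index in the dictionary:
  5 -> 'slow'
  0 -> 'hello'
  4 -> 'bar'
  2 -> 'foo'
  1 -> 'run'

Decoded: "slow hello bar foo run"


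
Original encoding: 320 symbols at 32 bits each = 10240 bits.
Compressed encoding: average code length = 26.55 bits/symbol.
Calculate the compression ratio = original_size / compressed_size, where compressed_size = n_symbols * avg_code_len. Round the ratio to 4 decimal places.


original_size = n_symbols * orig_bits = 320 * 32 = 10240 bits
compressed_size = n_symbols * avg_code_len = 320 * 26.55 = 8496.0 bits
ratio = original_size / compressed_size = 10240 / 8496.0 = 1.2053

Compression ratio = 1.2053


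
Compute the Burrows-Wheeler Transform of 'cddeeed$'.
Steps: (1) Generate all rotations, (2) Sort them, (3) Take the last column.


Rotations (sorted):
  0: $cddeeed -> last char: d
  1: cddeeed$ -> last char: $
  2: d$cddeee -> last char: e
  3: ddeeed$c -> last char: c
  4: deeed$cd -> last char: d
  5: ed$cddee -> last char: e
  6: eed$cdde -> last char: e
  7: eeed$cdd -> last char: d


BWT = d$ecdeed


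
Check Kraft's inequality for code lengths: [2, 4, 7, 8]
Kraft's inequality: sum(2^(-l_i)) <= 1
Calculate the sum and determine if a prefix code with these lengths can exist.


Sum = 2^(-2) + 2^(-4) + 2^(-7) + 2^(-8)
    = 0.25 + 0.0625 + 0.0078125 + 0.00390625
    = 83/256 = 0.32421875
Since 0.32421875 <= 1, Kraft's inequality IS satisfied.
A prefix code with these lengths CAN exist.

Kraft sum = 0.32421875. Satisfied.


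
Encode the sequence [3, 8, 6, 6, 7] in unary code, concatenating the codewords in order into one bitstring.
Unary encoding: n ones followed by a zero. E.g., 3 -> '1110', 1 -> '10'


Encode each number as n ones followed by a terminating 0:
  3 -> 1110 (4 bits)
  8 -> 111111110 (9 bits)
  6 -> 1111110 (7 bits)
  6 -> 1111110 (7 bits)
  7 -> 11111110 (8 bits)
Total length = 4 + 9 + 7 + 7 + 8 = 35 bits.

Unary([3, 8, 6, 6, 7]) = 11101111111101111110111111011111110 (35 bits)


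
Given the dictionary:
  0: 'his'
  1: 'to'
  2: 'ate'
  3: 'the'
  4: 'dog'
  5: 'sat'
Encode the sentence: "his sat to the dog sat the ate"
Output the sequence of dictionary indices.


Look up each word in the dictionary:
  'his' -> 0
  'sat' -> 5
  'to' -> 1
  'the' -> 3
  'dog' -> 4
  'sat' -> 5
  'the' -> 3
  'ate' -> 2

Encoded: [0, 5, 1, 3, 4, 5, 3, 2]


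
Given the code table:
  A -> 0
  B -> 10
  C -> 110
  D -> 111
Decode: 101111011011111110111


Decoding:
10 -> B
111 -> D
10 -> B
110 -> C
111 -> D
111 -> D
10 -> B
111 -> D


Result: BDBCDDBD


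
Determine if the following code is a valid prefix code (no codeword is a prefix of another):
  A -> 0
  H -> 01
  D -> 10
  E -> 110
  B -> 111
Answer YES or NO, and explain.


Checking each pair (does one codeword prefix another?):
  A='0' vs H='01': prefix -- VIOLATION

NO -- this is NOT a valid prefix code. A (0) is a prefix of H (01).


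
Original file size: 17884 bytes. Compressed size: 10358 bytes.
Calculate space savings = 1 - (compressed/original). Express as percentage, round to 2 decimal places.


ratio = compressed/original = 10358/17884 = 0.579177
savings = 1 - ratio = 1 - 0.579177 = 0.420823
as a percentage: 0.420823 * 100 = 42.08%

Space savings = 1 - 10358/17884 = 42.08%


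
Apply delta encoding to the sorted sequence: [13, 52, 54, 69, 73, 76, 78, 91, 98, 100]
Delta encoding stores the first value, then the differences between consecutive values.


First value: 13
Deltas:
  52 - 13 = 39
  54 - 52 = 2
  69 - 54 = 15
  73 - 69 = 4
  76 - 73 = 3
  78 - 76 = 2
  91 - 78 = 13
  98 - 91 = 7
  100 - 98 = 2


Delta encoded: [13, 39, 2, 15, 4, 3, 2, 13, 7, 2]


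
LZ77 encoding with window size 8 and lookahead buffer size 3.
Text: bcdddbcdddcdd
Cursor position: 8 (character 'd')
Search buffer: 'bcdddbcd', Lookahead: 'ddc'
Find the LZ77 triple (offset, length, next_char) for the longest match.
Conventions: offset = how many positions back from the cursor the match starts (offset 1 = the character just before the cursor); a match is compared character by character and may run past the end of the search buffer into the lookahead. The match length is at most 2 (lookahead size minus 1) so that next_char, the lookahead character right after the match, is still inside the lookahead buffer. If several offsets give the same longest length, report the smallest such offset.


Try each offset into the search buffer:
  offset=1 (pos 7, char 'd'): match length 2
  offset=2 (pos 6, char 'c'): match length 0
  offset=3 (pos 5, char 'b'): match length 0
  offset=4 (pos 4, char 'd'): match length 1
  offset=5 (pos 3, char 'd'): match length 2
  offset=6 (pos 2, char 'd'): match length 2
  offset=7 (pos 1, char 'c'): match length 0
  offset=8 (pos 0, char 'b'): match length 0
Longest match has length 2, found at offsets 1, 5, 6; take the smallest, offset 1.
next_char = character at position 8 + 2 = 10 -> 'c'

Best match: offset=1, length=2 (matching 'dd' starting at position 7)
LZ77 triple: (1, 2, 'c')


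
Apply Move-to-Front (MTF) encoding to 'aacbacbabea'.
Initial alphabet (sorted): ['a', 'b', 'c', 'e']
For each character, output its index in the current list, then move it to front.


MTF encoding:
'a': index 0 in ['a', 'b', 'c', 'e'] -> ['a', 'b', 'c', 'e']
'a': index 0 in ['a', 'b', 'c', 'e'] -> ['a', 'b', 'c', 'e']
'c': index 2 in ['a', 'b', 'c', 'e'] -> ['c', 'a', 'b', 'e']
'b': index 2 in ['c', 'a', 'b', 'e'] -> ['b', 'c', 'a', 'e']
'a': index 2 in ['b', 'c', 'a', 'e'] -> ['a', 'b', 'c', 'e']
'c': index 2 in ['a', 'b', 'c', 'e'] -> ['c', 'a', 'b', 'e']
'b': index 2 in ['c', 'a', 'b', 'e'] -> ['b', 'c', 'a', 'e']
'a': index 2 in ['b', 'c', 'a', 'e'] -> ['a', 'b', 'c', 'e']
'b': index 1 in ['a', 'b', 'c', 'e'] -> ['b', 'a', 'c', 'e']
'e': index 3 in ['b', 'a', 'c', 'e'] -> ['e', 'b', 'a', 'c']
'a': index 2 in ['e', 'b', 'a', 'c'] -> ['a', 'e', 'b', 'c']


Output: [0, 0, 2, 2, 2, 2, 2, 2, 1, 3, 2]


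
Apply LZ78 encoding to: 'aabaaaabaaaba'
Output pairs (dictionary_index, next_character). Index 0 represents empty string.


LZ78 encoding steps:
Dictionary: {0: ''}
Step 1: w='' (idx 0), next='a' -> output (0, 'a'), add 'a' as idx 1
Step 2: w='a' (idx 1), next='b' -> output (1, 'b'), add 'ab' as idx 2
Step 3: w='a' (idx 1), next='a' -> output (1, 'a'), add 'aa' as idx 3
Step 4: w='aa' (idx 3), next='b' -> output (3, 'b'), add 'aab' as idx 4
Step 5: w='aa' (idx 3), next='a' -> output (3, 'a'), add 'aaa' as idx 5
Step 6: w='' (idx 0), next='b' -> output (0, 'b'), add 'b' as idx 6
Step 7: w='a' (idx 1), end of input -> output (1, '')


Encoded: [(0, 'a'), (1, 'b'), (1, 'a'), (3, 'b'), (3, 'a'), (0, 'b'), (1, '')]


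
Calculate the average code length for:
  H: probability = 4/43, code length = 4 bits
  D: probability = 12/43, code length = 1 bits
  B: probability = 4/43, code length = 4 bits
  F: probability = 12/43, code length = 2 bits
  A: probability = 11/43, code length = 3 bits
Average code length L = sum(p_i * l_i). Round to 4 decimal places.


Weighted contributions p_i * l_i:
  H: (4/43) * 4 = 16/43
  D: (12/43) * 1 = 12/43
  B: (4/43) * 4 = 16/43
  F: (12/43) * 2 = 24/43
  A: (11/43) * 3 = 33/43
Sum = (16 + 12 + 16 + 24 + 33)/43 = 101/43

L = 101/43 = 2.3488 bits/symbol


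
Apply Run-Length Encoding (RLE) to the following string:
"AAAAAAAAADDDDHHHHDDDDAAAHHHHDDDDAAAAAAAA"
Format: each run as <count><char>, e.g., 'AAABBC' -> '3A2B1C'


Scanning runs left to right:
  i=0: run of 'A' x 9 -> '9A'
  i=9: run of 'D' x 4 -> '4D'
  i=13: run of 'H' x 4 -> '4H'
  i=17: run of 'D' x 4 -> '4D'
  i=21: run of 'A' x 3 -> '3A'
  i=24: run of 'H' x 4 -> '4H'
  i=28: run of 'D' x 4 -> '4D'
  i=32: run of 'A' x 8 -> '8A'

RLE = 9A4D4H4D3A4H4D8A


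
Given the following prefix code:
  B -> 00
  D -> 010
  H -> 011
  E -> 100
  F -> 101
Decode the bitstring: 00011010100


Decoding step by step:
Bits 00 -> B
Bits 011 -> H
Bits 010 -> D
Bits 100 -> E


Decoded message: BHDE


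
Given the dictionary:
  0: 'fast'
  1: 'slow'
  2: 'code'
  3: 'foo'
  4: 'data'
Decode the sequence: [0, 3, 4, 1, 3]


Look up each index in the dictionary:
  0 -> 'fast'
  3 -> 'foo'
  4 -> 'data'
  1 -> 'slow'
  3 -> 'foo'

Decoded: "fast foo data slow foo"


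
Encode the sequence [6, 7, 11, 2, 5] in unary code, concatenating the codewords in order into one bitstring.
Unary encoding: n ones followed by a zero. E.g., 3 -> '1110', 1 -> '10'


Encode each number as n ones followed by a terminating 0:
  6 -> 1111110 (7 bits)
  7 -> 11111110 (8 bits)
  11 -> 111111111110 (12 bits)
  2 -> 110 (3 bits)
  5 -> 111110 (6 bits)
Total length = 7 + 8 + 12 + 3 + 6 = 36 bits.

Unary([6, 7, 11, 2, 5]) = 111111011111110111111111110110111110 (36 bits)


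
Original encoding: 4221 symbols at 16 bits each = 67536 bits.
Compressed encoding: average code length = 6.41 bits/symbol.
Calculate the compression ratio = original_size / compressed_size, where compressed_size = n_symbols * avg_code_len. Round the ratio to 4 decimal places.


original_size = n_symbols * orig_bits = 4221 * 16 = 67536 bits
compressed_size = n_symbols * avg_code_len = 4221 * 6.41 = 27056.61 bits
ratio = original_size / compressed_size = 67536 / 27056.61 = 2.4961

Compression ratio = 2.4961


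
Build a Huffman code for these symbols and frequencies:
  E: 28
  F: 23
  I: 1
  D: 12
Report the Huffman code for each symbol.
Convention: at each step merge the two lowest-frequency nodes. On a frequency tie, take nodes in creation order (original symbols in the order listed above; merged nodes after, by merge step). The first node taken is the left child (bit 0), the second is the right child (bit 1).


Huffman tree construction:
Step 1: Merge I(1) + D(12) = 13
Step 2: Merge (I+D)(13) + F(23) = 36
Step 3: Merge E(28) + ((I+D)+F)(36) = 64
Read each symbol's code off the tree from the root (left child = 0, right child = 1).

Codes:
  E: 0 (length 1)
  F: 11 (length 2)
  I: 100 (length 3)
  D: 101 (length 3)
Average code length: 113/64 = 1.7656 bits/symbol


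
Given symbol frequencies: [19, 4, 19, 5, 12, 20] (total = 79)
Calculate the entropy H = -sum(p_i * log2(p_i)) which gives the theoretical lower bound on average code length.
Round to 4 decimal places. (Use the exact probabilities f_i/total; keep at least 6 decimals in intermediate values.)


Per-symbol terms -p_i * log2(p_i) with p_i = f_i/79:
  p = 19/79 = 0.240506: log2(p) = -2.055853, -p*log2(p) = 0.494446
  p = 4/79 = 0.050633: log2(p) = -4.303781, -p*log2(p) = 0.217913
  p = 19/79 = 0.240506: log2(p) = -2.055853, -p*log2(p) = 0.494446
  p = 5/79 = 0.063291: log2(p) = -3.981853, -p*log2(p) = 0.252016
  p = 12/79 = 0.151899: log2(p) = -2.718818, -p*log2(p) = 0.412985
  p = 20/79 = 0.253165: log2(p) = -1.981853, -p*log2(p) = 0.501735
H = 0.494446 + 0.217913 + 0.494446 + 0.252016 + 0.412985 + 0.501735 = 2.373541

H = 2.3735 bits/symbol


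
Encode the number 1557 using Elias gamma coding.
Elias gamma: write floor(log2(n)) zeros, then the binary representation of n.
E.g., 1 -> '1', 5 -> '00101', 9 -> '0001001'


num_bits = floor(log2(1557)) + 1 = 11
leading_zeros = num_bits - 1 = 10
binary(1557) = 11000010101

Elias gamma(1557) = '0000000000' + '11000010101' = 000000000011000010101 (21 bits)


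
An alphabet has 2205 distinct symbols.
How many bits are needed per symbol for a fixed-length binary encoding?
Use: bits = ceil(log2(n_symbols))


log2(2205) = 11.1066
Bracket: 2^11 = 2048 < 2205 <= 2^12 = 4096
So ceil(log2(2205)) = 12

bits = ceil(log2(2205)) = ceil(11.1066) = 12 bits


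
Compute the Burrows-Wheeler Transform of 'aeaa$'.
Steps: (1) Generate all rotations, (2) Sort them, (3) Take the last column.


Rotations (sorted):
  0: $aeaa -> last char: a
  1: a$aea -> last char: a
  2: aa$ae -> last char: e
  3: aeaa$ -> last char: $
  4: eaa$a -> last char: a


BWT = aae$a


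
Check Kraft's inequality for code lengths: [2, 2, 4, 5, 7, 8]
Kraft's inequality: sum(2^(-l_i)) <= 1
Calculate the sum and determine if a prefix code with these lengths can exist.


Sum = 2^(-2) + 2^(-2) + 2^(-4) + 2^(-5) + 2^(-7) + 2^(-8)
    = 0.25 + 0.25 + 0.0625 + 0.03125 + 0.0078125 + 0.00390625
    = 155/256 = 0.60546875
Since 0.60546875 <= 1, Kraft's inequality IS satisfied.
A prefix code with these lengths CAN exist.

Kraft sum = 0.60546875. Satisfied.


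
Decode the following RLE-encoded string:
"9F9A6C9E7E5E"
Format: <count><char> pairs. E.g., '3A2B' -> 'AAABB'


Expanding each <count><char> pair:
  9F -> 'FFFFFFFFF'
  9A -> 'AAAAAAAAA'
  6C -> 'CCCCCC'
  9E -> 'EEEEEEEEE'
  7E -> 'EEEEEEE'
  5E -> 'EEEEE'

Decoded = FFFFFFFFFAAAAAAAAACCCCCCEEEEEEEEEEEEEEEEEEEEE


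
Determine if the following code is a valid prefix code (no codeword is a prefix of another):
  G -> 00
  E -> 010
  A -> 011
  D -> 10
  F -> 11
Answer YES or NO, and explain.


Checking each pair (does one codeword prefix another?):
  G='00' vs E='010': no prefix
  G='00' vs A='011': no prefix
  G='00' vs D='10': no prefix
  G='00' vs F='11': no prefix
  E='010' vs G='00': no prefix
  E='010' vs A='011': no prefix
  E='010' vs D='10': no prefix
  E='010' vs F='11': no prefix
  A='011' vs G='00': no prefix
  A='011' vs E='010': no prefix
  A='011' vs D='10': no prefix
  A='011' vs F='11': no prefix
  D='10' vs G='00': no prefix
  D='10' vs E='010': no prefix
  D='10' vs A='011': no prefix
  D='10' vs F='11': no prefix
  F='11' vs G='00': no prefix
  F='11' vs E='010': no prefix
  F='11' vs A='011': no prefix
  F='11' vs D='10': no prefix
No violation found over all pairs.

YES -- this is a valid prefix code. No codeword is a prefix of any other codeword.


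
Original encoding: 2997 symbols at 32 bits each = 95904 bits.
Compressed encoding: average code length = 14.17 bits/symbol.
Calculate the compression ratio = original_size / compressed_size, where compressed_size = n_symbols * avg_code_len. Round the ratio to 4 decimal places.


original_size = n_symbols * orig_bits = 2997 * 32 = 95904 bits
compressed_size = n_symbols * avg_code_len = 2997 * 14.17 = 42467.49 bits
ratio = original_size / compressed_size = 95904 / 42467.49 = 2.2583

Compression ratio = 2.2583


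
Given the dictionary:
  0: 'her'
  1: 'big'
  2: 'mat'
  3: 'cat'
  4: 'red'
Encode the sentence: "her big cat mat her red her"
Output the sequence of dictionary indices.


Look up each word in the dictionary:
  'her' -> 0
  'big' -> 1
  'cat' -> 3
  'mat' -> 2
  'her' -> 0
  'red' -> 4
  'her' -> 0

Encoded: [0, 1, 3, 2, 0, 4, 0]


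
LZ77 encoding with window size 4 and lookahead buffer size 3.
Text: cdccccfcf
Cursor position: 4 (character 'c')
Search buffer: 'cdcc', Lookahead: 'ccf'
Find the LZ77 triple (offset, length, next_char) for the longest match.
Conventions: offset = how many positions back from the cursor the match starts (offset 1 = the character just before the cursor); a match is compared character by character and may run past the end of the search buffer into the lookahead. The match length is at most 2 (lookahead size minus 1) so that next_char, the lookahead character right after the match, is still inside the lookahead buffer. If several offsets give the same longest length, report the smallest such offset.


Try each offset into the search buffer:
  offset=1 (pos 3, char 'c'): match length 2
  offset=2 (pos 2, char 'c'): match length 2
  offset=3 (pos 1, char 'd'): match length 0
  offset=4 (pos 0, char 'c'): match length 1
Longest match has length 2, found at offsets 1, 2; take the smallest, offset 1.
next_char = character at position 4 + 2 = 6 -> 'f'

Best match: offset=1, length=2 (matching 'cc' starting at position 3)
LZ77 triple: (1, 2, 'f')


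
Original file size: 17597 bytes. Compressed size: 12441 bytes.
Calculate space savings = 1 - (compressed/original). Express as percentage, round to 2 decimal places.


ratio = compressed/original = 12441/17597 = 0.706996
savings = 1 - ratio = 1 - 0.706996 = 0.293004
as a percentage: 0.293004 * 100 = 29.3%

Space savings = 1 - 12441/17597 = 29.3%


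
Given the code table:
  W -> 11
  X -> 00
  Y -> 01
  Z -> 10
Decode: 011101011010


Decoding:
01 -> Y
11 -> W
01 -> Y
01 -> Y
10 -> Z
10 -> Z


Result: YWYYZZ


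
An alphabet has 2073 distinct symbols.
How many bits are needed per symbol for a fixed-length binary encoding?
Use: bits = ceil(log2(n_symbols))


log2(2073) = 11.0175
Bracket: 2^11 = 2048 < 2073 <= 2^12 = 4096
So ceil(log2(2073)) = 12

bits = ceil(log2(2073)) = ceil(11.0175) = 12 bits


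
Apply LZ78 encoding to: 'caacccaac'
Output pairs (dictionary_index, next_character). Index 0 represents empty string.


LZ78 encoding steps:
Dictionary: {0: ''}
Step 1: w='' (idx 0), next='c' -> output (0, 'c'), add 'c' as idx 1
Step 2: w='' (idx 0), next='a' -> output (0, 'a'), add 'a' as idx 2
Step 3: w='a' (idx 2), next='c' -> output (2, 'c'), add 'ac' as idx 3
Step 4: w='c' (idx 1), next='c' -> output (1, 'c'), add 'cc' as idx 4
Step 5: w='a' (idx 2), next='a' -> output (2, 'a'), add 'aa' as idx 5
Step 6: w='c' (idx 1), end of input -> output (1, '')


Encoded: [(0, 'c'), (0, 'a'), (2, 'c'), (1, 'c'), (2, 'a'), (1, '')]


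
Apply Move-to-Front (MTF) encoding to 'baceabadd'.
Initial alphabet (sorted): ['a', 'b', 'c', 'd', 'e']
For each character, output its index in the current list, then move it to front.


MTF encoding:
'b': index 1 in ['a', 'b', 'c', 'd', 'e'] -> ['b', 'a', 'c', 'd', 'e']
'a': index 1 in ['b', 'a', 'c', 'd', 'e'] -> ['a', 'b', 'c', 'd', 'e']
'c': index 2 in ['a', 'b', 'c', 'd', 'e'] -> ['c', 'a', 'b', 'd', 'e']
'e': index 4 in ['c', 'a', 'b', 'd', 'e'] -> ['e', 'c', 'a', 'b', 'd']
'a': index 2 in ['e', 'c', 'a', 'b', 'd'] -> ['a', 'e', 'c', 'b', 'd']
'b': index 3 in ['a', 'e', 'c', 'b', 'd'] -> ['b', 'a', 'e', 'c', 'd']
'a': index 1 in ['b', 'a', 'e', 'c', 'd'] -> ['a', 'b', 'e', 'c', 'd']
'd': index 4 in ['a', 'b', 'e', 'c', 'd'] -> ['d', 'a', 'b', 'e', 'c']
'd': index 0 in ['d', 'a', 'b', 'e', 'c'] -> ['d', 'a', 'b', 'e', 'c']


Output: [1, 1, 2, 4, 2, 3, 1, 4, 0]


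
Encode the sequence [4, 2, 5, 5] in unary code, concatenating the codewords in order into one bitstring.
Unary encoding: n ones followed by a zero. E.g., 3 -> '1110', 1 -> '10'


Encode each number as n ones followed by a terminating 0:
  4 -> 11110 (5 bits)
  2 -> 110 (3 bits)
  5 -> 111110 (6 bits)
  5 -> 111110 (6 bits)
Total length = 5 + 3 + 6 + 6 = 20 bits.

Unary([4, 2, 5, 5]) = 11110110111110111110 (20 bits)


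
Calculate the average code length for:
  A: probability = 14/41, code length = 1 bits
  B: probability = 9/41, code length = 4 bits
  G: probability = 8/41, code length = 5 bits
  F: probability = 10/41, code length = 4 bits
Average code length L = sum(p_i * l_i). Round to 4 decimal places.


Weighted contributions p_i * l_i:
  A: (14/41) * 1 = 14/41
  B: (9/41) * 4 = 36/41
  G: (8/41) * 5 = 40/41
  F: (10/41) * 4 = 40/41
Sum = (14 + 36 + 40 + 40)/41 = 130/41

L = 130/41 = 3.1707 bits/symbol


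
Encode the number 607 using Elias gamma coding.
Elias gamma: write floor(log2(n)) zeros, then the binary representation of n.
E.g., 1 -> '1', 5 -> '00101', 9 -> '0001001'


num_bits = floor(log2(607)) + 1 = 10
leading_zeros = num_bits - 1 = 9
binary(607) = 1001011111

Elias gamma(607) = '000000000' + '1001011111' = 0000000001001011111 (19 bits)


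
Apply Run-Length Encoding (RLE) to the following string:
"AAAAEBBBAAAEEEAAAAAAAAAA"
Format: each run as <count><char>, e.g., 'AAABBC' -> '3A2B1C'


Scanning runs left to right:
  i=0: run of 'A' x 4 -> '4A'
  i=4: run of 'E' x 1 -> '1E'
  i=5: run of 'B' x 3 -> '3B'
  i=8: run of 'A' x 3 -> '3A'
  i=11: run of 'E' x 3 -> '3E'
  i=14: run of 'A' x 10 -> '10A'

RLE = 4A1E3B3A3E10A


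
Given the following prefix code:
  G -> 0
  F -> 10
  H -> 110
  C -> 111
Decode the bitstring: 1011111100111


Decoding step by step:
Bits 10 -> F
Bits 111 -> C
Bits 111 -> C
Bits 0 -> G
Bits 0 -> G
Bits 111 -> C


Decoded message: FCCGGC


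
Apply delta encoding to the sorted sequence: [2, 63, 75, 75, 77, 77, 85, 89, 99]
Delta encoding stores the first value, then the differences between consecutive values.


First value: 2
Deltas:
  63 - 2 = 61
  75 - 63 = 12
  75 - 75 = 0
  77 - 75 = 2
  77 - 77 = 0
  85 - 77 = 8
  89 - 85 = 4
  99 - 89 = 10


Delta encoded: [2, 61, 12, 0, 2, 0, 8, 4, 10]


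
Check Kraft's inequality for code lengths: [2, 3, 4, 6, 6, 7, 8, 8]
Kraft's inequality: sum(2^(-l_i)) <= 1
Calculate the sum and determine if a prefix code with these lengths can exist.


Sum = 2^(-2) + 2^(-3) + 2^(-4) + 2^(-6) + 2^(-6) + 2^(-7) + 2^(-8) + 2^(-8)
    = 0.25 + 0.125 + 0.0625 + 0.015625 + 0.015625 + 0.0078125 + 0.00390625 + 0.00390625
    = 124/256 = 0.484375
Since 0.484375 <= 1, Kraft's inequality IS satisfied.
A prefix code with these lengths CAN exist.

Kraft sum = 0.484375. Satisfied.


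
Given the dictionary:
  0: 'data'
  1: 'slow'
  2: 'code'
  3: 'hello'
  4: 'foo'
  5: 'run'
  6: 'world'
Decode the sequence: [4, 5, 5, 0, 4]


Look up each index in the dictionary:
  4 -> 'foo'
  5 -> 'run'
  5 -> 'run'
  0 -> 'data'
  4 -> 'foo'

Decoded: "foo run run data foo"


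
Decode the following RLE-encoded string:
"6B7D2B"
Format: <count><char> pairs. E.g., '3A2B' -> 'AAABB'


Expanding each <count><char> pair:
  6B -> 'BBBBBB'
  7D -> 'DDDDDDD'
  2B -> 'BB'

Decoded = BBBBBBDDDDDDDBB


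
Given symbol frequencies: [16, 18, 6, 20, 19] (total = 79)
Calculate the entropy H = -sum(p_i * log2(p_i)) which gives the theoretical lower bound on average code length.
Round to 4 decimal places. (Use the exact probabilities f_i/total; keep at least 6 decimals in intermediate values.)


Per-symbol terms -p_i * log2(p_i) with p_i = f_i/79:
  p = 16/79 = 0.202532: log2(p) = -2.303781, -p*log2(p) = 0.466589
  p = 18/79 = 0.227848: log2(p) = -2.133856, -p*log2(p) = 0.486195
  p = 6/79 = 0.075949: log2(p) = -3.718818, -p*log2(p) = 0.282442
  p = 20/79 = 0.253165: log2(p) = -1.981853, -p*log2(p) = 0.501735
  p = 19/79 = 0.240506: log2(p) = -2.055853, -p*log2(p) = 0.494446
H = 0.466589 + 0.486195 + 0.282442 + 0.501735 + 0.494446 = 2.231407

H = 2.2314 bits/symbol


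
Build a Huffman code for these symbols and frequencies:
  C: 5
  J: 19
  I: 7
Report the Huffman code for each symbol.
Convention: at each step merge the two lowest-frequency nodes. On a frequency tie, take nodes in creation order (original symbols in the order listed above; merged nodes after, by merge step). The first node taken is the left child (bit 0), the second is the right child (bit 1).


Huffman tree construction:
Step 1: Merge C(5) + I(7) = 12
Step 2: Merge (C+I)(12) + J(19) = 31
Read each symbol's code off the tree from the root (left child = 0, right child = 1).

Codes:
  C: 00 (length 2)
  J: 1 (length 1)
  I: 01 (length 2)
Average code length: 43/31 = 1.3871 bits/symbol


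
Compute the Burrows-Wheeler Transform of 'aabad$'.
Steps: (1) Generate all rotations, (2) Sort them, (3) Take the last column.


Rotations (sorted):
  0: $aabad -> last char: d
  1: aabad$ -> last char: $
  2: abad$a -> last char: a
  3: ad$aab -> last char: b
  4: bad$aa -> last char: a
  5: d$aaba -> last char: a


BWT = d$abaa


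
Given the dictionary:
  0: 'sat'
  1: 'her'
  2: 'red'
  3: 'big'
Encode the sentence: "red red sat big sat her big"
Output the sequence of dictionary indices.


Look up each word in the dictionary:
  'red' -> 2
  'red' -> 2
  'sat' -> 0
  'big' -> 3
  'sat' -> 0
  'her' -> 1
  'big' -> 3

Encoded: [2, 2, 0, 3, 0, 1, 3]


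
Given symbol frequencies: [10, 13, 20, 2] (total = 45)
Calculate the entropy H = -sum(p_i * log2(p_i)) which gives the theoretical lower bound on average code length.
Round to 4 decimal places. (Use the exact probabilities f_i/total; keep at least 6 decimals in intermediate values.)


Per-symbol terms -p_i * log2(p_i) with p_i = f_i/45:
  p = 10/45 = 0.222222: log2(p) = -2.169925, -p*log2(p) = 0.482206
  p = 13/45 = 0.288889: log2(p) = -1.791413, -p*log2(p) = 0.517519
  p = 20/45 = 0.444444: log2(p) = -1.169925, -p*log2(p) = 0.519967
  p = 2/45 = 0.044444: log2(p) = -4.491853, -p*log2(p) = 0.199638
H = 0.482206 + 0.517519 + 0.519967 + 0.199638 = 1.719330

H = 1.7193 bits/symbol


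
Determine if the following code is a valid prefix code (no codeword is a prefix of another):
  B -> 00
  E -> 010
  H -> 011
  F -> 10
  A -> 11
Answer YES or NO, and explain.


Checking each pair (does one codeword prefix another?):
  B='00' vs E='010': no prefix
  B='00' vs H='011': no prefix
  B='00' vs F='10': no prefix
  B='00' vs A='11': no prefix
  E='010' vs B='00': no prefix
  E='010' vs H='011': no prefix
  E='010' vs F='10': no prefix
  E='010' vs A='11': no prefix
  H='011' vs B='00': no prefix
  H='011' vs E='010': no prefix
  H='011' vs F='10': no prefix
  H='011' vs A='11': no prefix
  F='10' vs B='00': no prefix
  F='10' vs E='010': no prefix
  F='10' vs H='011': no prefix
  F='10' vs A='11': no prefix
  A='11' vs B='00': no prefix
  A='11' vs E='010': no prefix
  A='11' vs H='011': no prefix
  A='11' vs F='10': no prefix
No violation found over all pairs.

YES -- this is a valid prefix code. No codeword is a prefix of any other codeword.


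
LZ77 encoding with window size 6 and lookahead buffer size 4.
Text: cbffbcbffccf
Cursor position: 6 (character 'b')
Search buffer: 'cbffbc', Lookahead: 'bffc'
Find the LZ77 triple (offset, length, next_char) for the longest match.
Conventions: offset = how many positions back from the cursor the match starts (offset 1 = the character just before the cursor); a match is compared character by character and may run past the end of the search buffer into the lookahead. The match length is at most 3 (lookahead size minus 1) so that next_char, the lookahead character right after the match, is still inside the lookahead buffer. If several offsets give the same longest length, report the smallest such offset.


Try each offset into the search buffer:
  offset=1 (pos 5, char 'c'): match length 0
  offset=2 (pos 4, char 'b'): match length 1
  offset=3 (pos 3, char 'f'): match length 0
  offset=4 (pos 2, char 'f'): match length 0
  offset=5 (pos 1, char 'b'): match length 3
  offset=6 (pos 0, char 'c'): match length 0
Longest match has length 3 at offset 5.
next_char = character at position 6 + 3 = 9 -> 'c'

Best match: offset=5, length=3 (matching 'bff' starting at position 1)
LZ77 triple: (5, 3, 'c')


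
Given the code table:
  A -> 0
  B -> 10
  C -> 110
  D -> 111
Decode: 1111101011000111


Decoding:
111 -> D
110 -> C
10 -> B
110 -> C
0 -> A
0 -> A
111 -> D


Result: DCBCAAD


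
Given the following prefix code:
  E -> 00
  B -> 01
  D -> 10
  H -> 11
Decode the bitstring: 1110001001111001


Decoding step by step:
Bits 11 -> H
Bits 10 -> D
Bits 00 -> E
Bits 10 -> D
Bits 01 -> B
Bits 11 -> H
Bits 10 -> D
Bits 01 -> B


Decoded message: HDEDBHDB


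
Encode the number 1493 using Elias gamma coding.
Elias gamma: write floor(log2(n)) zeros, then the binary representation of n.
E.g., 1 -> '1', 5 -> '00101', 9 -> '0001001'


num_bits = floor(log2(1493)) + 1 = 11
leading_zeros = num_bits - 1 = 10
binary(1493) = 10111010101

Elias gamma(1493) = '0000000000' + '10111010101' = 000000000010111010101 (21 bits)


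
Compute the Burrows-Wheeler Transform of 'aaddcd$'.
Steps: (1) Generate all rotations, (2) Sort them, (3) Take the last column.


Rotations (sorted):
  0: $aaddcd -> last char: d
  1: aaddcd$ -> last char: $
  2: addcd$a -> last char: a
  3: cd$aadd -> last char: d
  4: d$aaddc -> last char: c
  5: dcd$aad -> last char: d
  6: ddcd$aa -> last char: a


BWT = d$adcda


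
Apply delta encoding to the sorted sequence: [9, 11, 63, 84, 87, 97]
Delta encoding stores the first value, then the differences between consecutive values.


First value: 9
Deltas:
  11 - 9 = 2
  63 - 11 = 52
  84 - 63 = 21
  87 - 84 = 3
  97 - 87 = 10


Delta encoded: [9, 2, 52, 21, 3, 10]


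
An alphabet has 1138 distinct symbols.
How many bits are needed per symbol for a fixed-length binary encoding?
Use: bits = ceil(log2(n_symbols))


log2(1138) = 10.1523
Bracket: 2^10 = 1024 < 1138 <= 2^11 = 2048
So ceil(log2(1138)) = 11

bits = ceil(log2(1138)) = ceil(10.1523) = 11 bits


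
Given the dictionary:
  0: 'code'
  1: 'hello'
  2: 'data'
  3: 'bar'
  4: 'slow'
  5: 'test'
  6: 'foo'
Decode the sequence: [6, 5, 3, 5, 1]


Look up each index in the dictionary:
  6 -> 'foo'
  5 -> 'test'
  3 -> 'bar'
  5 -> 'test'
  1 -> 'hello'

Decoded: "foo test bar test hello"


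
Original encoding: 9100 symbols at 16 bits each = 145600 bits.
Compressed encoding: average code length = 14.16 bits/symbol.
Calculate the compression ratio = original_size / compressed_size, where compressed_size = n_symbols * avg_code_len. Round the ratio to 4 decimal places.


original_size = n_symbols * orig_bits = 9100 * 16 = 145600 bits
compressed_size = n_symbols * avg_code_len = 9100 * 14.16 = 128856.0 bits
ratio = original_size / compressed_size = 145600 / 128856.0 = 1.1299

Compression ratio = 1.1299


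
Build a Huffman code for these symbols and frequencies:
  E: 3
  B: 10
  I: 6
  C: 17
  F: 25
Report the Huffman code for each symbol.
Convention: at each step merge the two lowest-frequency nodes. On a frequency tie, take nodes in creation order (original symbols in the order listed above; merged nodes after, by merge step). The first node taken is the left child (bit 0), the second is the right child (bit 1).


Huffman tree construction:
Step 1: Merge E(3) + I(6) = 9
Step 2: Merge (E+I)(9) + B(10) = 19
Step 3: Merge C(17) + ((E+I)+B)(19) = 36
Step 4: Merge F(25) + (C+((E+I)+B))(36) = 61
Read each symbol's code off the tree from the root (left child = 0, right child = 1).

Codes:
  E: 1100 (length 4)
  B: 111 (length 3)
  I: 1101 (length 4)
  C: 10 (length 2)
  F: 0 (length 1)
Average code length: 125/61 = 2.0492 bits/symbol


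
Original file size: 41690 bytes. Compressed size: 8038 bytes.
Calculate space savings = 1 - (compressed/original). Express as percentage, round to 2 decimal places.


ratio = compressed/original = 8038/41690 = 0.192804
savings = 1 - ratio = 1 - 0.192804 = 0.807196
as a percentage: 0.807196 * 100 = 80.72%

Space savings = 1 - 8038/41690 = 80.72%


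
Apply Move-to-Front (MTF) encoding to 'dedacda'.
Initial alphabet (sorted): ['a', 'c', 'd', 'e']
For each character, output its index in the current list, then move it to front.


MTF encoding:
'd': index 2 in ['a', 'c', 'd', 'e'] -> ['d', 'a', 'c', 'e']
'e': index 3 in ['d', 'a', 'c', 'e'] -> ['e', 'd', 'a', 'c']
'd': index 1 in ['e', 'd', 'a', 'c'] -> ['d', 'e', 'a', 'c']
'a': index 2 in ['d', 'e', 'a', 'c'] -> ['a', 'd', 'e', 'c']
'c': index 3 in ['a', 'd', 'e', 'c'] -> ['c', 'a', 'd', 'e']
'd': index 2 in ['c', 'a', 'd', 'e'] -> ['d', 'c', 'a', 'e']
'a': index 2 in ['d', 'c', 'a', 'e'] -> ['a', 'd', 'c', 'e']


Output: [2, 3, 1, 2, 3, 2, 2]


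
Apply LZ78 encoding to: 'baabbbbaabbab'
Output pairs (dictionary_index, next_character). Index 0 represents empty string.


LZ78 encoding steps:
Dictionary: {0: ''}
Step 1: w='' (idx 0), next='b' -> output (0, 'b'), add 'b' as idx 1
Step 2: w='' (idx 0), next='a' -> output (0, 'a'), add 'a' as idx 2
Step 3: w='a' (idx 2), next='b' -> output (2, 'b'), add 'ab' as idx 3
Step 4: w='b' (idx 1), next='b' -> output (1, 'b'), add 'bb' as idx 4
Step 5: w='b' (idx 1), next='a' -> output (1, 'a'), add 'ba' as idx 5
Step 6: w='ab' (idx 3), next='b' -> output (3, 'b'), add 'abb' as idx 6
Step 7: w='ab' (idx 3), end of input -> output (3, '')


Encoded: [(0, 'b'), (0, 'a'), (2, 'b'), (1, 'b'), (1, 'a'), (3, 'b'), (3, '')]


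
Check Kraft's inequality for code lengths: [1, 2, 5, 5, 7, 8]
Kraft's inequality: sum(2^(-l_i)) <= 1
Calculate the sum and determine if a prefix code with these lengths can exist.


Sum = 2^(-1) + 2^(-2) + 2^(-5) + 2^(-5) + 2^(-7) + 2^(-8)
    = 0.5 + 0.25 + 0.03125 + 0.03125 + 0.0078125 + 0.00390625
    = 211/256 = 0.82421875
Since 0.82421875 <= 1, Kraft's inequality IS satisfied.
A prefix code with these lengths CAN exist.

Kraft sum = 0.82421875. Satisfied.


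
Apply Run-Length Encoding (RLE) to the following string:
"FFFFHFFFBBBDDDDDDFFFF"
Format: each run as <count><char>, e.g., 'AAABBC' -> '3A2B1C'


Scanning runs left to right:
  i=0: run of 'F' x 4 -> '4F'
  i=4: run of 'H' x 1 -> '1H'
  i=5: run of 'F' x 3 -> '3F'
  i=8: run of 'B' x 3 -> '3B'
  i=11: run of 'D' x 6 -> '6D'
  i=17: run of 'F' x 4 -> '4F'

RLE = 4F1H3F3B6D4F


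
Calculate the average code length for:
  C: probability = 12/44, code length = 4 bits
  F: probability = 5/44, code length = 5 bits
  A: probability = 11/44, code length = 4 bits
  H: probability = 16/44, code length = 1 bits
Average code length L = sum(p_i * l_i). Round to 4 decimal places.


Weighted contributions p_i * l_i:
  C: (12/44) * 4 = 48/44
  F: (5/44) * 5 = 25/44
  A: (11/44) * 4 = 44/44
  H: (16/44) * 1 = 16/44
Sum = (48 + 25 + 44 + 16)/44 = 133/44

L = 133/44 = 3.0227 bits/symbol


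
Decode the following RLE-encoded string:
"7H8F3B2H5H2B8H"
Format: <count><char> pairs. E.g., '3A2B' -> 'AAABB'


Expanding each <count><char> pair:
  7H -> 'HHHHHHH'
  8F -> 'FFFFFFFF'
  3B -> 'BBB'
  2H -> 'HH'
  5H -> 'HHHHH'
  2B -> 'BB'
  8H -> 'HHHHHHHH'

Decoded = HHHHHHHFFFFFFFFBBBHHHHHHHBBHHHHHHHH


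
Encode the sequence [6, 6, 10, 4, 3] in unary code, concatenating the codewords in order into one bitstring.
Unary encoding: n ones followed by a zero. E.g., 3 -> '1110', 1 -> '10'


Encode each number as n ones followed by a terminating 0:
  6 -> 1111110 (7 bits)
  6 -> 1111110 (7 bits)
  10 -> 11111111110 (11 bits)
  4 -> 11110 (5 bits)
  3 -> 1110 (4 bits)
Total length = 7 + 7 + 11 + 5 + 4 = 34 bits.

Unary([6, 6, 10, 4, 3]) = 1111110111111011111111110111101110 (34 bits)


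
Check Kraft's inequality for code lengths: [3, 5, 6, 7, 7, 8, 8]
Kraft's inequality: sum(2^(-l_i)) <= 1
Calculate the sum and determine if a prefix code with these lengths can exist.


Sum = 2^(-3) + 2^(-5) + 2^(-6) + 2^(-7) + 2^(-7) + 2^(-8) + 2^(-8)
    = 0.125 + 0.03125 + 0.015625 + 0.0078125 + 0.0078125 + 0.00390625 + 0.00390625
    = 50/256 = 0.1953125
Since 0.1953125 <= 1, Kraft's inequality IS satisfied.
A prefix code with these lengths CAN exist.

Kraft sum = 0.1953125. Satisfied.


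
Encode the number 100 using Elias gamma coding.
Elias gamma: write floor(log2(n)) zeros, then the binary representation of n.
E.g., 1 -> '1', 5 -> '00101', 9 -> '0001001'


num_bits = floor(log2(100)) + 1 = 7
leading_zeros = num_bits - 1 = 6
binary(100) = 1100100

Elias gamma(100) = '000000' + '1100100' = 0000001100100 (13 bits)


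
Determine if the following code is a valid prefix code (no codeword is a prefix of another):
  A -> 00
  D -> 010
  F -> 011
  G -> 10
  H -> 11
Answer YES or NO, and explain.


Checking each pair (does one codeword prefix another?):
  A='00' vs D='010': no prefix
  A='00' vs F='011': no prefix
  A='00' vs G='10': no prefix
  A='00' vs H='11': no prefix
  D='010' vs A='00': no prefix
  D='010' vs F='011': no prefix
  D='010' vs G='10': no prefix
  D='010' vs H='11': no prefix
  F='011' vs A='00': no prefix
  F='011' vs D='010': no prefix
  F='011' vs G='10': no prefix
  F='011' vs H='11': no prefix
  G='10' vs A='00': no prefix
  G='10' vs D='010': no prefix
  G='10' vs F='011': no prefix
  G='10' vs H='11': no prefix
  H='11' vs A='00': no prefix
  H='11' vs D='010': no prefix
  H='11' vs F='011': no prefix
  H='11' vs G='10': no prefix
No violation found over all pairs.

YES -- this is a valid prefix code. No codeword is a prefix of any other codeword.
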